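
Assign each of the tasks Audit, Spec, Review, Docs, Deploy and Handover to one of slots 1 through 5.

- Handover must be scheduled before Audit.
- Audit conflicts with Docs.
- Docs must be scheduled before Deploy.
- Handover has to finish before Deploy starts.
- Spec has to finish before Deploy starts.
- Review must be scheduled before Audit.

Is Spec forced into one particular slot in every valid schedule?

No

Spec can be 1 (e.g. Docs in 1, Review in 1, Audit in 2, Spec in 1, Handover in 1, Deploy in 2) or 2 (e.g. Review in 1, Handover in 1, Audit in 2, Spec in 2, Deploy in 3, Docs in 1).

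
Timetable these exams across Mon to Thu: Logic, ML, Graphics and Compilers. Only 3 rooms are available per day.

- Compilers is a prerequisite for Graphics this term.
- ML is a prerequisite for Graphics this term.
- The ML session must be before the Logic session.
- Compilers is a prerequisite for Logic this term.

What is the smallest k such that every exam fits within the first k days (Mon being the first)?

2

The precedence chain requires at least 2 distinct days.
With at most 3 per day and 4 exams, at least 2 days are needed.
2 works (last occupied day: Tue): for example ML -> Mon; Graphics -> Tue; Compilers -> Mon; Logic -> Tue.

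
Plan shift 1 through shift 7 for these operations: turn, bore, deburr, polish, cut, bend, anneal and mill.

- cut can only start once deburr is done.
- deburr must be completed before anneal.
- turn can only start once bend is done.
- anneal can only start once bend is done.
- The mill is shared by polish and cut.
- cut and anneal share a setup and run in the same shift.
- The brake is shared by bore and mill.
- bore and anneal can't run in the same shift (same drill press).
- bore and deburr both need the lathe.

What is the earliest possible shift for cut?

shift 2

Precedence pushes cut to at least shift 2.
cut at shift 2 is achievable: deburr in shift 1, anneal in shift 2, cut in shift 2, mill in shift 1, bend in shift 1, bore in shift 3, turn in shift 2, polish in shift 1.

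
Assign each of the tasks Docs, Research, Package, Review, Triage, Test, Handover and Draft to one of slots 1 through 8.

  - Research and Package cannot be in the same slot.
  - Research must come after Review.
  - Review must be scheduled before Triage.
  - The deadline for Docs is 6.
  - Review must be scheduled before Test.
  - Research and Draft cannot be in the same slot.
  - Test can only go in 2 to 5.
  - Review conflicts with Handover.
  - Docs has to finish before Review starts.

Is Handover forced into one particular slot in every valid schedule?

Handover can be 1 (e.g. Research in 3, Review in 2, Draft in 1, Triage in 3, Package in 1, Test in 3, Handover in 1, Docs in 1) or 2 (e.g. Package -> 1; Research -> 4; Draft -> 1; Handover -> 2; Docs -> 1; Test -> 4; Triage -> 4; Review -> 3).

No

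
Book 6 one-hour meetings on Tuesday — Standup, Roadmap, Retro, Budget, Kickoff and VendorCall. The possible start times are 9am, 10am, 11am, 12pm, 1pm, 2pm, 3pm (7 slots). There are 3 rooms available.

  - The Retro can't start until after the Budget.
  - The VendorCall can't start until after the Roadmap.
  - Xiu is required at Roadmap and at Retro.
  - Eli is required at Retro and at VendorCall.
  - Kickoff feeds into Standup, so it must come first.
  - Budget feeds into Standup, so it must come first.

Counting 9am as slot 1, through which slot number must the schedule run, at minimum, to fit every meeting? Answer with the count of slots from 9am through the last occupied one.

3 slots

The precedence chain requires at least 2 distinct slots.
With at most 3 per slot and 6 meetings, at least 2 slots are needed.
Could 2 slots be enough, i.e. nothing placed later than 10am? No: Retro must come after Budget (at 9am or later) → {10am}; VendorCall must come after Roadmap (at 9am or later) → {10am}; VendorCall can't share with Retro (10am) → nothing is left.
So 2 slots is not enough.
3 works (last occupied slot: 11am): for example Roadmap=9am; Budget=9am; Standup=10am; Retro=10am; Kickoff=9am; VendorCall=11am.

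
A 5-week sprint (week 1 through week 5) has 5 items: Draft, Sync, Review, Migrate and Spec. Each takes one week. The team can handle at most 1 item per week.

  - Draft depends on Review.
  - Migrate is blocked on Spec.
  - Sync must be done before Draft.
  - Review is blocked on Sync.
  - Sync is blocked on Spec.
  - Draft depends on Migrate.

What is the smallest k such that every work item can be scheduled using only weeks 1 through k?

5

The precedence chain requires at least 4 distinct weeks.
With at most 1 per week and 5 work items, at least 5 weeks are needed.
5 works (last occupied week: week 5): for example Review in week 3; Sync in week 2; Draft in week 5; Migrate in week 4; Spec in week 1.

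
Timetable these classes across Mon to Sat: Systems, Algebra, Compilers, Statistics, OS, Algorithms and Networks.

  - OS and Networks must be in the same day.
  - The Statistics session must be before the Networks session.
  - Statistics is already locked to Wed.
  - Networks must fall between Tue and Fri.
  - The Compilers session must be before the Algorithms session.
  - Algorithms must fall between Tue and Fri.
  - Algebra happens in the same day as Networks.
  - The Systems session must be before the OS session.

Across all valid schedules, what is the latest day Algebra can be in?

Fri

Algebra must be in the same day as Networks, which can't be before Thu, so Algebra is at least Thu; Algebra must be in the same day as Networks, which can't be after Fri, so Algebra is at most Fri.
Algebra at Fri is achievable: Statistics in Wed, Systems in Mon, Networks in Fri, Algorithms in Tue, OS in Fri, Algebra in Fri, Compilers in Mon.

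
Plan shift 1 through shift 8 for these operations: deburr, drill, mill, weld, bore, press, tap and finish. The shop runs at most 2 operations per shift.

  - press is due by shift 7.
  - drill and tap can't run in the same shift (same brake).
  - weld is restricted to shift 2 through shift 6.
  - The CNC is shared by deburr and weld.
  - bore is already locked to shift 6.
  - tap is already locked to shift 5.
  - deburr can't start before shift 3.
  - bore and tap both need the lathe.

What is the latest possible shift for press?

Press's own window allows nothing later than shift 7.
press at shift 7 is achievable: deburr=shift 3, drill=shift 1, tap=shift 5, finish=shift 2, mill=shift 1, weld=shift 2, press=shift 7, bore=shift 6.

shift 7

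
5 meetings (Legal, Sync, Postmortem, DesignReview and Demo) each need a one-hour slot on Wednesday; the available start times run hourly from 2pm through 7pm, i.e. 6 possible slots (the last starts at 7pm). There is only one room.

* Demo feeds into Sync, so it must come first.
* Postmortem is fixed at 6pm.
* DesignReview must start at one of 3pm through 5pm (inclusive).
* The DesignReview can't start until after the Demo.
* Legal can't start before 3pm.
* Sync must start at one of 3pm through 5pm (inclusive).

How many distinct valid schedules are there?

14

Splitting on Legal: it can be 3pm (2), 4pm (2), 5pm (2), 7pm (8). Listing each branch's schedules as (Sync, Postmortem, DesignReview, Demo):
Legal=3pm: (4pm,6pm,5pm,2pm) (5pm,6pm,4pm,2pm) — 2.
Legal=4pm: (3pm,6pm,5pm,2pm) (5pm,6pm,3pm,2pm) — 2.
Legal=5pm: (3pm,6pm,4pm,2pm) (4pm,6pm,3pm,2pm) — 2.
Legal=7pm: (3pm,6pm,4pm,2pm) (3pm,6pm,5pm,2pm) (4pm,6pm,3pm,2pm) (4pm,6pm,5pm,2pm) (4pm,6pm,5pm,3pm) (5pm,6pm,3pm,2pm) (5pm,6pm,4pm,2pm) (5pm,6pm,4pm,3pm) — 8.
Summing: 2 + 2 + 2 + 8 = 14.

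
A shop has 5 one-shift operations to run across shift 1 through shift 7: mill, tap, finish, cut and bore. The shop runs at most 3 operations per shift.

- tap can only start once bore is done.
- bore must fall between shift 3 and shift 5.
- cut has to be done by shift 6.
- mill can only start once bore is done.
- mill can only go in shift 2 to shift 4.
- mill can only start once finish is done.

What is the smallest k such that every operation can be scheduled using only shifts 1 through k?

4

The precedence chain requires at least 2 distinct shifts.
With at most 3 per shift and 5 operations, at least 2 shifts are needed.
Propagating the time windows through the other constraints, mill can't land before shift 4, so the schedule must run through at least shift 4.
4 works (last occupied shift: shift 4): for example cut -> shift 1, finish -> shift 1, mill -> shift 4, bore -> shift 3, tap -> shift 4.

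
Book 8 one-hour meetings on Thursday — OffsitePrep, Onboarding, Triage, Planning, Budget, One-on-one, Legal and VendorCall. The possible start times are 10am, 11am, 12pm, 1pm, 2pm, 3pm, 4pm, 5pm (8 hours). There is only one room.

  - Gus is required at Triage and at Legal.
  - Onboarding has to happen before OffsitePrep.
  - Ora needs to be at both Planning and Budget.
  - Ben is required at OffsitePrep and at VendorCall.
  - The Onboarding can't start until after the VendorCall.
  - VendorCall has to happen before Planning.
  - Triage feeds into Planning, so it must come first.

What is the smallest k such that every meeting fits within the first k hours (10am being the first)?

8

The precedence chain requires at least 3 distinct hours.
With at most 1 per hour and 8 meetings, at least 8 hours are needed.
8 works (last occupied hour: 5pm): for example Triage in 12pm; Onboarding in 11am; OffsitePrep in 2pm; Budget in 3pm; VendorCall in 10am; Planning in 1pm; Legal in 5pm; One-on-one in 4pm.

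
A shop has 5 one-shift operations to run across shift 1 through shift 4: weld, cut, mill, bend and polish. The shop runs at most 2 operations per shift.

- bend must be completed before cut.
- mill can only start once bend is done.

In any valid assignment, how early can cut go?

shift 2

Precedence pushes cut to at least shift 2.
cut at shift 2 is achievable: mill=shift 2; polish=shift 3; weld=shift 1; bend=shift 1; cut=shift 2.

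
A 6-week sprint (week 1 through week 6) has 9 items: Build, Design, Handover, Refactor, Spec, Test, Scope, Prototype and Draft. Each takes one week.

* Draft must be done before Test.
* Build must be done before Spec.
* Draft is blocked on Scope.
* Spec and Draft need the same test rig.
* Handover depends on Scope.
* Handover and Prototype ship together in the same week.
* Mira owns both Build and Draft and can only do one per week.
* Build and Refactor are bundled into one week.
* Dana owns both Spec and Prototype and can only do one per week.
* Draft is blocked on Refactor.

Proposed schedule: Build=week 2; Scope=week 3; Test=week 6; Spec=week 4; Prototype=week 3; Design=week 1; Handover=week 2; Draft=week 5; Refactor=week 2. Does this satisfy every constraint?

No — it violates: Handover depends on Scope

Mira owns both Build and Draft and can only do one per week — holds.
Draft must be done before Test — holds.
Build and Refactor are bundled into one week — holds.
Handover depends on Scope — violated.
Draft is blocked on Refactor — holds.
Spec and Draft need the same test rig — holds.
Draft is blocked on Scope — holds.
Handover and Prototype ship together in the same week — violated.
Dana owns both Spec and Prototype and can only do one per week — holds.
Build must be done before Spec — holds.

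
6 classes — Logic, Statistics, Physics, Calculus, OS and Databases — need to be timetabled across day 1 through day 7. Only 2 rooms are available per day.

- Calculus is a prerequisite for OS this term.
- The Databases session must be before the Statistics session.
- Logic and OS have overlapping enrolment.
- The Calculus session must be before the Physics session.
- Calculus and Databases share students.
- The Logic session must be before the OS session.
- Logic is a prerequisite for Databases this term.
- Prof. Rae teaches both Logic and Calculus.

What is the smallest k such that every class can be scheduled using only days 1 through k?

4

The precedence chain requires at least 3 distinct days.
With at most 2 per day and 6 classes, at least 3 days are needed.
Could 3 days be enough, i.e. nothing placed later than day 3? No: Statistics must come after Databases (at day 1 or later) → {day 2, day 3}; Databases must come before Statistics (at day 3 or earlier) → {day 1, day 2}; Physics must come after Calculus (at day 1 or later) → {day 2, day 3}; Calculus must come before Physics (at day 3 or earlier) → {day 1, day 2}; Databases must come after Logic (at day 1 or later) → {day 2}; Logic must come before Databases (at day 2 or earlier) → {day 1}; Calculus can't share with Databases (day 2) → {day 1}; Calculus can't share with Logic (day 1) → nothing is left.
So 3 days is not enough.
4 works (last occupied day: day 4): for example Physics=day 4, OS=day 3, Statistics=day 4, Databases=day 3, Logic=day 1, Calculus=day 2.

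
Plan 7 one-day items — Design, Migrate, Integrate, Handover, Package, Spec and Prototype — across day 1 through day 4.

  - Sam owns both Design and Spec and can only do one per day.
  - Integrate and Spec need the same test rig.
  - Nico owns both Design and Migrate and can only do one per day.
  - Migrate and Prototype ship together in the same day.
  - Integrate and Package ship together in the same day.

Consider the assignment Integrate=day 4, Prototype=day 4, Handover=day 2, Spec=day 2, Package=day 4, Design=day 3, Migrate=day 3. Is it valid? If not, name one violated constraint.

No. Nico owns both Design and Migrate and can only do one per day is not satisfied.

Nico owns both Design and Migrate and can only do one per day — violated.
Integrate and Package ship together in the same day — holds.
Integrate and Spec need the same test rig — holds.
Migrate and Prototype ship together in the same day — violated.
Sam owns both Design and Spec and can only do one per day — holds.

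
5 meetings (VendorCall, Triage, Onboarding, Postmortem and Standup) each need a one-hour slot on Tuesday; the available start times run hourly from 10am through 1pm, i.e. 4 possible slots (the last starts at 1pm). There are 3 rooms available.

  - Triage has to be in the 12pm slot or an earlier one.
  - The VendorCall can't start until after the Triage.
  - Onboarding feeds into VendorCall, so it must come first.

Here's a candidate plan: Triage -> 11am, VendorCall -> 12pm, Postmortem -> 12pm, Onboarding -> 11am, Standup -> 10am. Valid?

Valid

Triage has to be in the 12pm slot or an earlier one — holds.
There are 3 rooms available — holds.
The VendorCall can't start until after the Triage — holds.
Onboarding feeds into VendorCall, so it must come first — holds.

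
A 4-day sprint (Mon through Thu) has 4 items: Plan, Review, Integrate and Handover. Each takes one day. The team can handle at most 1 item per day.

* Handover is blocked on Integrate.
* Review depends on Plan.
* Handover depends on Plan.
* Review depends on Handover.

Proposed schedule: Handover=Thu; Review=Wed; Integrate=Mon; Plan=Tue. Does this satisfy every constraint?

No — it violates: Review depends on Handover

The team can handle at most 1 item per day — holds.
Review depends on Handover — violated.
Handover is blocked on Integrate — holds.
Handover depends on Plan — holds.
Review depends on Plan — holds.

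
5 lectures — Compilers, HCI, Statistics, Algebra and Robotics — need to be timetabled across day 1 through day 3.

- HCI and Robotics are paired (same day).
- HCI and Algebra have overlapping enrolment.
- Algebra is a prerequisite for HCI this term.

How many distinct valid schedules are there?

Splitting on Compilers: it can be day 1 (9), day 2 (9), day 3 (9). Listing each branch's schedules as (HCI, Statistics, Algebra, Robotics) by day number:
Compilers=day 1: (2,1,1,2) (2,2,1,2) (2,3,1,2) (3,1,1,3) (3,1,2,3) (3,2,1,3) (3,2,2,3) (3,3,1,3) (3,3,2,3) — 9.
Compilers=day 2: (2,1,1,2) (2,2,1,2) (2,3,1,2) (3,1,1,3) (3,1,2,3) (3,2,1,3) (3,2,2,3) (3,3,1,3) (3,3,2,3) — 9.
Compilers=day 3: (2,1,1,2) (2,2,1,2) (2,3,1,2) (3,1,1,3) (3,1,2,3) (3,2,1,3) (3,2,2,3) (3,3,1,3) (3,3,2,3) — 9.
Summing: 9 + 9 + 9 = 27.

27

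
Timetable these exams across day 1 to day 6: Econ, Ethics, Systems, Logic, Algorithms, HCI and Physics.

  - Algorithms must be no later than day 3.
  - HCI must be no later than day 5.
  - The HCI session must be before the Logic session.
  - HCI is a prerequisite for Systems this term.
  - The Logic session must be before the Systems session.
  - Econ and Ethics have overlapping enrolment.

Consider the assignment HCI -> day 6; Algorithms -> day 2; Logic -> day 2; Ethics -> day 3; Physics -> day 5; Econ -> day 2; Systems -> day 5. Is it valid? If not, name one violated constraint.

Algorithms must be no later than day 3 — holds.
HCI is a prerequisite for Systems this term — violated.
Econ and Ethics have overlapping enrolment — holds.
HCI must be no later than day 5 — violated.
The HCI session must be before the Logic session — violated.
The Logic session must be before the Systems session — holds.

Invalid. HCI must be no later than day 5.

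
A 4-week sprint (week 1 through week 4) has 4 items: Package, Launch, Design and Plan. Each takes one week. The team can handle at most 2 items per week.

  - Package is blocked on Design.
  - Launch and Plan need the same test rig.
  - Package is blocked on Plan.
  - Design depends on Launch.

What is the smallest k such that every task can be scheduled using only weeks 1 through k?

3

The precedence chain requires at least 3 distinct weeks.
With at most 2 per week and 4 tasks, at least 2 weeks are needed.
3 works (last occupied week: week 3): for example Plan in week 2; Package in week 3; Launch in week 1; Design in week 2.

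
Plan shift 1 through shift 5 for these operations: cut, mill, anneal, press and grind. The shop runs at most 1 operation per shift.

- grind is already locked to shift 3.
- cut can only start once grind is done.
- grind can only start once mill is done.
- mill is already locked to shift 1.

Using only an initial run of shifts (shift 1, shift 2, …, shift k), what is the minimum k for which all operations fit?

5

The precedence chain requires at least 3 distinct shifts.
With at most 1 per shift and 5 operations, at least 5 shifts are needed.
Propagating the time windows through the other constraints, cut can't land before shift 4, so the schedule must run through at least shift 4.
5 works (last occupied shift: shift 5): for example cut -> shift 4; grind -> shift 3; mill -> shift 1; press -> shift 5; anneal -> shift 2.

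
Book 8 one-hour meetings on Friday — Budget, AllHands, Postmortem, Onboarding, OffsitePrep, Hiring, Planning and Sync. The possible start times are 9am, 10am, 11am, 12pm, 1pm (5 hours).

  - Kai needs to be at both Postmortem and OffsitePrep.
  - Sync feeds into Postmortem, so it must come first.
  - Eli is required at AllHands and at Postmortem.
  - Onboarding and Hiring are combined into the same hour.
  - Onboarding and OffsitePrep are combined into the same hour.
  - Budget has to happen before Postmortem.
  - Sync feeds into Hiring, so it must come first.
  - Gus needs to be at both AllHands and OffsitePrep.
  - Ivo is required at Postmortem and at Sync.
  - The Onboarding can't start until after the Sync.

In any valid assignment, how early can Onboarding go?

Precedence pushes Onboarding to at least 10am.
Onboarding at 10am is achievable: OffsitePrep -> 10am; AllHands -> 9am; Postmortem -> 11am; Onboarding -> 10am; Sync -> 9am; Budget -> 9am; Hiring -> 10am; Planning -> 9am.

10am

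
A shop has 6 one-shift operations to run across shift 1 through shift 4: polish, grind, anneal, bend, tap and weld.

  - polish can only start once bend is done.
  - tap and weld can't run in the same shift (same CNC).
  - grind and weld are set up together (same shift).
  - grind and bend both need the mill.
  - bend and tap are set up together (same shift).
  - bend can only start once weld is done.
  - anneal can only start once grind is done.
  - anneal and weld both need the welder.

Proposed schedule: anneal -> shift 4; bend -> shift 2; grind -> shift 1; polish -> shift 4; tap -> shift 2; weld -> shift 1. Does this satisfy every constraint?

anneal can only start once grind is done — holds.
bend can only start once weld is done — holds.
grind and bend both need the mill — holds.
tap and weld can't run in the same shift (same CNC) — holds.
bend and tap are set up together (same shift) — holds.
anneal and weld both need the welder — holds.
grind and weld are set up together (same shift) — holds.
polish can only start once bend is done — holds.

Yes, all constraints hold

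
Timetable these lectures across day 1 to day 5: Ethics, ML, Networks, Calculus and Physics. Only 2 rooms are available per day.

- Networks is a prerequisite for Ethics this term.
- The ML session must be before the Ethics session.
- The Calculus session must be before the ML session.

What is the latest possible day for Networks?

day 4

Downstream work caps Networks at day 4.
Networks at day 4 is achievable: Physics=day 1, Networks=day 4, ML=day 2, Ethics=day 5, Calculus=day 1.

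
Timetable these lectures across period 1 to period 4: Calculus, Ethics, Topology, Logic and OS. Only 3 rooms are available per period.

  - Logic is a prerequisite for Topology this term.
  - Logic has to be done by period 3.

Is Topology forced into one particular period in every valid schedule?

Topology can be period 2 (e.g. Logic -> period 1; Ethics -> period 1; Calculus -> period 1; OS -> period 2; Topology -> period 2) or period 3 (e.g. OS in period 2; Topology in period 3; Logic in period 1; Calculus in period 1; Ethics in period 1).

No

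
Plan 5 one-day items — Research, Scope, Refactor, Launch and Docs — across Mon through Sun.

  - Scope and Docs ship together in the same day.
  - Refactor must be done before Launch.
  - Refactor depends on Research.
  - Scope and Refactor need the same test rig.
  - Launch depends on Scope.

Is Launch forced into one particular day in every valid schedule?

Launch can be Wed (e.g. Launch=Wed; Research=Mon; Scope=Mon; Docs=Mon; Refactor=Tue) or Thu (e.g. Scope=Mon, Launch=Thu, Research=Mon, Refactor=Tue, Docs=Mon).

No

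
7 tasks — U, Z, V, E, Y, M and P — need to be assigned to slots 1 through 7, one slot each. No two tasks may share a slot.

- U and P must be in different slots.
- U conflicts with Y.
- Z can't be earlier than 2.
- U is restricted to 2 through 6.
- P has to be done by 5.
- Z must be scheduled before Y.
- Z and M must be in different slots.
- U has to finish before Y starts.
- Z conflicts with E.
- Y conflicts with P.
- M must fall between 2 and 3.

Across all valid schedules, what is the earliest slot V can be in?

1

V at 1 is achievable: P -> 4, V -> 1, U -> 3, Y -> 6, E -> 7, M -> 2, Z -> 5.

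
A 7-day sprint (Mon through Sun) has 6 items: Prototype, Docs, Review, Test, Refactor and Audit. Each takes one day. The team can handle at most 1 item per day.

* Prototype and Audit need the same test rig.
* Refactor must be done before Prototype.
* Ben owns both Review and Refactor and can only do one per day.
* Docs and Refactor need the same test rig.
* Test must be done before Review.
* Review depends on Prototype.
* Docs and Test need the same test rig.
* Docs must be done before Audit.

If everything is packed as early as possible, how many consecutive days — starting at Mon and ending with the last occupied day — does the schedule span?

The precedence chain requires at least 3 distinct days.
With at most 1 per day and 6 tasks, at least 6 days are needed.
6 works (last occupied day: Sat): for example Prototype=Tue, Review=Thu, Test=Wed, Audit=Sat, Docs=Fri, Refactor=Mon.

6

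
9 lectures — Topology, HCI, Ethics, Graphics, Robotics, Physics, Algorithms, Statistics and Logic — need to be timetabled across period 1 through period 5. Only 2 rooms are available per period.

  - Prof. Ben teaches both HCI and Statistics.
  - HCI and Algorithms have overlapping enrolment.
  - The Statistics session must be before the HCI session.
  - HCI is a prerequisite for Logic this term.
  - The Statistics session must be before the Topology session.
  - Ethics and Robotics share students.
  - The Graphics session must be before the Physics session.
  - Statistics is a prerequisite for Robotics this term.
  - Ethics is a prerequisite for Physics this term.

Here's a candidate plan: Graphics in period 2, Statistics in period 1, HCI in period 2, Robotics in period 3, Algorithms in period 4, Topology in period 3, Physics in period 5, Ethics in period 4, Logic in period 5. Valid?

Valid

The Statistics session must be before the Topology session — holds.
Ethics is a prerequisite for Physics this term — holds.
Prof. Ben teaches both HCI and Statistics — holds.
The Statistics session must be before the HCI session — holds.
Ethics and Robotics share students — holds.
HCI is a prerequisite for Logic this term — holds.
Only 2 rooms are available per period — holds.
The Graphics session must be before the Physics session — holds.
Statistics is a prerequisite for Robotics this term — holds.
HCI and Algorithms have overlapping enrolment — holds.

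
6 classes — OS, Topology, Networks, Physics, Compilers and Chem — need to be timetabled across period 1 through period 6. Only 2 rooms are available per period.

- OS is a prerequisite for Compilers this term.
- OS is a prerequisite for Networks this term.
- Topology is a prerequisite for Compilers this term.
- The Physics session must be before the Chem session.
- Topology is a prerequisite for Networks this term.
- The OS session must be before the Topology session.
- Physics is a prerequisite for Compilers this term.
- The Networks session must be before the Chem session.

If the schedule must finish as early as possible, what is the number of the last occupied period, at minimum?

The precedence chain requires at least 4 distinct periods.
With at most 2 per period and 6 classes, at least 3 periods are needed.
4 works (last occupied period: period 4): for example Topology in period 2; Networks in period 3; Physics in period 1; Compilers in period 3; OS in period 1; Chem in period 4.

period 4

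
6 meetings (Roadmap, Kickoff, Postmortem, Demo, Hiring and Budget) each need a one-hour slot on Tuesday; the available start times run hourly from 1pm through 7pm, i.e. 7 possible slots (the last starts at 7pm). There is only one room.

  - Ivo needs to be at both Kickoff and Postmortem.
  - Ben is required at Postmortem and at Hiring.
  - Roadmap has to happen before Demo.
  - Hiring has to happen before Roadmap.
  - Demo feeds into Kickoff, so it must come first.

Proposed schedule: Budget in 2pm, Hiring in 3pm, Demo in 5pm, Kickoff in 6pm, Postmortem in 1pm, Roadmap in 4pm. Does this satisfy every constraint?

Yes, all constraints hold

Roadmap has to happen before Demo — holds.
Ivo needs to be at both Kickoff and Postmortem — holds.
There is only one room — holds.
Hiring has to happen before Roadmap — holds.
Ben is required at Postmortem and at Hiring — holds.
Demo feeds into Kickoff, so it must come first — holds.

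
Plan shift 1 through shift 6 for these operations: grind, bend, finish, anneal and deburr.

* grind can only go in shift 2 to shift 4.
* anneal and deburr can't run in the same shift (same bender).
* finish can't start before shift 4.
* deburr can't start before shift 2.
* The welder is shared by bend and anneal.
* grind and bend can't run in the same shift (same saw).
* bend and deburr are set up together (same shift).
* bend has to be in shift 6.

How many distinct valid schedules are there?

45

Splitting on grind: it can be shift 2 (15), shift 3 (15), shift 4 (15). Listing each branch's schedules as (bend, finish, anneal, deburr) by shift number:
grind=shift 2: (6,4,1,6) (6,4,2,6) (6,4,3,6) (6,4,4,6) (6,4,5,6) (6,5,1,6) (6,5,2,6) (6,5,3,6) (6,5,4,6) (6,5,5,6) (6,6,1,6) (6,6,2,6) (6,6,3,6) (6,6,4,6) (6,6,5,6) — 15.
grind=shift 3: (6,4,1,6) (6,4,2,6) (6,4,3,6) (6,4,4,6) (6,4,5,6) (6,5,1,6) (6,5,2,6) (6,5,3,6) (6,5,4,6) (6,5,5,6) (6,6,1,6) (6,6,2,6) (6,6,3,6) (6,6,4,6) (6,6,5,6) — 15.
grind=shift 4: (6,4,1,6) (6,4,2,6) (6,4,3,6) (6,4,4,6) (6,4,5,6) (6,5,1,6) (6,5,2,6) (6,5,3,6) (6,5,4,6) (6,5,5,6) (6,6,1,6) (6,6,2,6) (6,6,3,6) (6,6,4,6) (6,6,5,6) — 15.
Summing: 15 + 15 + 15 = 45.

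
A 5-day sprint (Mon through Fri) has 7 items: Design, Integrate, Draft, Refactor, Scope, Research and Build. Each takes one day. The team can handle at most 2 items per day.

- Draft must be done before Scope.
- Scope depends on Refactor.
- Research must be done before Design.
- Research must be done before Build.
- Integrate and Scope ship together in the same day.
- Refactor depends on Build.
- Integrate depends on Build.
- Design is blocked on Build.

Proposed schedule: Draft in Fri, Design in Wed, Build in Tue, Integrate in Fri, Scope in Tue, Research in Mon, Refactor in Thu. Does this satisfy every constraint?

Scope depends on Refactor — violated.
Refactor depends on Build — holds.
Integrate and Scope ship together in the same day — violated.
Research must be done before Build — holds.
Design is blocked on Build — holds.
The team can handle at most 2 items per day — holds.
Draft must be done before Scope — violated.
Integrate depends on Build — holds.
Research must be done before Design — holds.

No — it violates: Draft must be done before Scope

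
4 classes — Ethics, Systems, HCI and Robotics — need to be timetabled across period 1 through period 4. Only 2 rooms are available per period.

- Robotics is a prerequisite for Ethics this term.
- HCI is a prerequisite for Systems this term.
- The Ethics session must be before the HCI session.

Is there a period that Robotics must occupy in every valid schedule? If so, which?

period 1

Downstream work caps Robotics at period 1.
So Robotics is pinned to period 1.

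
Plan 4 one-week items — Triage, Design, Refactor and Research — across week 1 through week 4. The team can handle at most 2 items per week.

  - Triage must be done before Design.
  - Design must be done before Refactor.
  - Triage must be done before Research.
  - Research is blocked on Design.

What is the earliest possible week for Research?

week 3

Precedence pushes Research to at least week 3.
Research at week 3 is achievable: Design=week 2, Triage=week 1, Research=week 3, Refactor=week 3.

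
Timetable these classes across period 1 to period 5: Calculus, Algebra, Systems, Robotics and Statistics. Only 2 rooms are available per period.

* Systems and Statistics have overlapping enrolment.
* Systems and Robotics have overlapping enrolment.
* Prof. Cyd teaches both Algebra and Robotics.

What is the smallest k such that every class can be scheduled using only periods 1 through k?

With at most 2 per period and 5 classes, at least 3 periods are needed.
3 works (last occupied period: period 3): for example Statistics=period 3; Robotics=period 3; Calculus=period 1; Systems=period 2; Algebra=period 1.

3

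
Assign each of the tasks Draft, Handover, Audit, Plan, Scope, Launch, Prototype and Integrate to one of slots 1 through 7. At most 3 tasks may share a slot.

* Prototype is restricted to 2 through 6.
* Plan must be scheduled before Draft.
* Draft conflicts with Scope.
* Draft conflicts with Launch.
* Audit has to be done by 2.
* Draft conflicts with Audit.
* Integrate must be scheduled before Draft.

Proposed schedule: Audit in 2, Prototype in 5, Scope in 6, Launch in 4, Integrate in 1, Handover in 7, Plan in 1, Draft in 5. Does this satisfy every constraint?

At most 3 tasks may share a slot — holds.
Audit has to be done by 2 — holds.
Plan must be scheduled before Draft — holds.
Draft conflicts with Audit — holds.
Draft conflicts with Scope — holds.
Draft conflicts with Launch — holds.
Prototype is restricted to 2 through 6 — holds.
Integrate must be scheduled before Draft — holds.

Yes, all constraints hold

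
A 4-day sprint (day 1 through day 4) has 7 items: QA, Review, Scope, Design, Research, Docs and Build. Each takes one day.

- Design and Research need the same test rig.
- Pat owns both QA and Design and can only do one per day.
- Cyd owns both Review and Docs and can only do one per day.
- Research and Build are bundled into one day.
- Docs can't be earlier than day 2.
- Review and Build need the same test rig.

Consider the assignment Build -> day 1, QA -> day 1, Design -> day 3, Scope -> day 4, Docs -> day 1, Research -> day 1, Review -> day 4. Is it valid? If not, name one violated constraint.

Invalid. Docs can't be earlier than day 2.

Pat owns both QA and Design and can only do one per day — holds.
Docs can't be earlier than day 2 — violated.
Research and Build are bundled into one day — holds.
Cyd owns both Review and Docs and can only do one per day — holds.
Design and Research need the same test rig — holds.
Review and Build need the same test rig — holds.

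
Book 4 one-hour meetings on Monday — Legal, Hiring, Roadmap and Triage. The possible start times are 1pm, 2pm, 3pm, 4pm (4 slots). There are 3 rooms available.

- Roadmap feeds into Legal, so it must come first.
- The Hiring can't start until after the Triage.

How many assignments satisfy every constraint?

36

Splitting on Legal: it can be 2pm (6), 3pm (12), 4pm (18). Listing each branch's schedules as (Hiring, Roadmap, Triage):
Legal=2pm: (2pm,1pm,1pm) (3pm,1pm,1pm) (3pm,1pm,2pm) (4pm,1pm,1pm) (4pm,1pm,2pm) (4pm,1pm,3pm) — 6.
Legal=3pm: (2pm,1pm,1pm) (2pm,2pm,1pm) (3pm,1pm,1pm) (3pm,1pm,2pm) (3pm,2pm,1pm) (3pm,2pm,2pm) (4pm,1pm,1pm) (4pm,1pm,2pm) (4pm,1pm,3pm) (4pm,2pm,1pm) (4pm,2pm,2pm) (4pm,2pm,3pm) — 12.
Legal=4pm: (2pm,1pm,1pm) (2pm,2pm,1pm) (2pm,3pm,1pm) (3pm,1pm,1pm) (3pm,1pm,2pm) (3pm,2pm,1pm) (3pm,2pm,2pm) (3pm,3pm,1pm) (3pm,3pm,2pm) (4pm,1pm,1pm) (4pm,1pm,2pm) (4pm,1pm,3pm) (4pm,2pm,1pm) (4pm,2pm,2pm) (4pm,2pm,3pm) (4pm,3pm,1pm) (4pm,3pm,2pm) (4pm,3pm,3pm) — 18.
Summing: 6 + 12 + 18 = 36.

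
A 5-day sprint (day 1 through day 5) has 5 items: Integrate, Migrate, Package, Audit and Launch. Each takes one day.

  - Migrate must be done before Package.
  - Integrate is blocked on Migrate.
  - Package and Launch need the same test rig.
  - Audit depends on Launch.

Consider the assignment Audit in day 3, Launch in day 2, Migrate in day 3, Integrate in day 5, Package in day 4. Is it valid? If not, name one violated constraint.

Yes, all constraints hold

Migrate must be done before Package — holds.
Integrate is blocked on Migrate — holds.
Audit depends on Launch — holds.
Package and Launch need the same test rig — holds.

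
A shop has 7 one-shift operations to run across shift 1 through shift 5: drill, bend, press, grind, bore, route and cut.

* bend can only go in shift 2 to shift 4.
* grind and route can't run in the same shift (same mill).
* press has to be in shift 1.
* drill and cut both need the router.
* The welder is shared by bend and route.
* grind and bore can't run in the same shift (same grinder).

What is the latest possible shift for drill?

drill at shift 5 is achievable: cut -> shift 1; press -> shift 1; route -> shift 3; bore -> shift 2; drill -> shift 5; bend -> shift 2; grind -> shift 1.

shift 5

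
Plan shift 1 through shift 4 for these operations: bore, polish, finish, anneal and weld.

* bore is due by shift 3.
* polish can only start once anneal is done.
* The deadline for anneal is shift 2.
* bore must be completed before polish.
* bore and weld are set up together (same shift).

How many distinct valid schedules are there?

Splitting on bore: it can be shift 1 (20), shift 2 (16), shift 3 (8). Listing each branch's schedules as (polish, finish, anneal, weld) by shift number:
bore=shift 1: (2,1,1,1) (2,2,1,1) (2,3,1,1) (2,4,1,1) (3,1,1,1) (3,1,2,1) (3,2,1,1) (3,2,2,1) (3,3,1,1) (3,3,2,1) (3,4,1,1) (3,4,2,1) (4,1,1,1) (4,1,2,1) (4,2,1,1) (4,2,2,1) (4,3,1,1) (4,3,2,1) (4,4,1,1) (4,4,2,1) — 20.
bore=shift 2: (3,1,1,2) (3,1,2,2) (3,2,1,2) (3,2,2,2) (3,3,1,2) (3,3,2,2) (3,4,1,2) (3,4,2,2) (4,1,1,2) (4,1,2,2) (4,2,1,2) (4,2,2,2) (4,3,1,2) (4,3,2,2) (4,4,1,2) (4,4,2,2) — 16.
bore=shift 3: (4,1,1,3) (4,1,2,3) (4,2,1,3) (4,2,2,3) (4,3,1,3) (4,3,2,3) (4,4,1,3) (4,4,2,3) — 8.
Summing: 20 + 16 + 8 = 44.

44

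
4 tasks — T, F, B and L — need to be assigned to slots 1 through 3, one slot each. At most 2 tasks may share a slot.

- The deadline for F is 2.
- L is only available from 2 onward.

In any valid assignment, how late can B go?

B at 3 is achievable: T -> 1; F -> 1; B -> 3; L -> 2.

3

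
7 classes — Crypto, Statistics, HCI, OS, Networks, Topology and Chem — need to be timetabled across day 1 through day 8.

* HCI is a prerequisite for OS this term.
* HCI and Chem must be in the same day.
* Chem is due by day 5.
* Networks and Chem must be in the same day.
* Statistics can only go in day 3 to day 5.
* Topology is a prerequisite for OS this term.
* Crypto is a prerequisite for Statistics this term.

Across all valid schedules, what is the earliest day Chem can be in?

Chem's own window allows nothing later than day 5.
Chem at day 1 is achievable: Networks in day 1, Topology in day 1, HCI in day 1, Chem in day 1, Crypto in day 1, Statistics in day 3, OS in day 2.

day 1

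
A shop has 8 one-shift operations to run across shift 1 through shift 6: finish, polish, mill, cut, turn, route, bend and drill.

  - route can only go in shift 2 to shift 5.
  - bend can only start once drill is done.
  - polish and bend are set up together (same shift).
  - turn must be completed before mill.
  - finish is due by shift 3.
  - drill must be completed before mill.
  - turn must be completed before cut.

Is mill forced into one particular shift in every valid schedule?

No

mill can be shift 2 (e.g. cut=shift 2; drill=shift 1; mill=shift 2; finish=shift 1; route=shift 2; polish=shift 2; turn=shift 1; bend=shift 2) or shift 3 (e.g. polish in shift 2, finish in shift 1, drill in shift 1, cut in shift 2, route in shift 2, bend in shift 2, turn in shift 1, mill in shift 3).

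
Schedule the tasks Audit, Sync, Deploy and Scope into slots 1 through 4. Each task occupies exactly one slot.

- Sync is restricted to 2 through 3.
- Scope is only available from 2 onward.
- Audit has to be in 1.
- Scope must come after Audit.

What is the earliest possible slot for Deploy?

1

Deploy at 1 is achievable: Audit=1, Scope=2, Sync=2, Deploy=1.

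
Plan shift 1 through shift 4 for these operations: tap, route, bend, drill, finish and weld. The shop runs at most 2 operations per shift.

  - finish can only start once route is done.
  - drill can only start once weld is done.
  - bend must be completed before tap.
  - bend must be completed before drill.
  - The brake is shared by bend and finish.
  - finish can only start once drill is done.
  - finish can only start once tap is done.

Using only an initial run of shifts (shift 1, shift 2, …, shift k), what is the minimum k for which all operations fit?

4 shifts

The precedence chain requires at least 3 distinct shifts.
With at most 2 per shift and 6 operations, at least 3 shifts are needed.
Could 3 shifts be enough, i.e. nothing placed later than shift 3? No: finish must come after drill (at shift 1 or later) → {shift 2, shift 3}; drill must come before finish (at shift 3 or earlier) → {shift 1, shift 2}; route must come before finish (at shift 3 or earlier) → {shift 1, shift 2}; tap must come before finish (at shift 3 or earlier) → {shift 1, shift 2}; tap must come after bend (at shift 1 or later) → {shift 2}; bend must come before tap (at shift 2 or earlier) → {shift 1}; drill must come after weld (at shift 1 or later) → {shift 2}; weld must come before drill (at shift 2 or earlier) → {shift 1}; route can't use shift 1, already full with bend and weld (limit 2) → {shift 2}; that puts tap, route and drill all in shift 2 — more than 2 per shift.
So 3 shifts is not enough.
4 works (last occupied shift: shift 4): for example weld in shift 1; finish in shift 4; bend in shift 1; tap in shift 2; drill in shift 2; route in shift 3.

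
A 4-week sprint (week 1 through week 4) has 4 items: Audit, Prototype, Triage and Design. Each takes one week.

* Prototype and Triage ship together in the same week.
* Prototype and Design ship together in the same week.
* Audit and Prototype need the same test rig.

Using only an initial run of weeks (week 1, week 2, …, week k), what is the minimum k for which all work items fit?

Could 1 week be enough, i.e. nothing placed later than week 1? No: Prototype can't share with Audit (week 1) → nothing is left.
So 1 week is not enough.
2 works (last occupied week: week 2): for example Triage in week 2; Design in week 2; Prototype in week 2; Audit in week 1.

2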